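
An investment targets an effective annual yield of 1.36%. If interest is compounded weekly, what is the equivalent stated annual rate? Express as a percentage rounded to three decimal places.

(1 + r/52)^52 − 1 = 0.0136, so 1 + r/52 = 1.0136^(1/52).
r/52 = 0.000260, so r = 0.013510 = 1.351%.

1.351%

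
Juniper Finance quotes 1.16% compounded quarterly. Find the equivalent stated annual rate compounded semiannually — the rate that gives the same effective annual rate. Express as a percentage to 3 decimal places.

1.162%

EAR = (1 + 0.0116/4)^4 − 1 = 0.011651.
Solve (1 + r/2)^2 = 1.011651: r/2 = 1.011651^(1/2) − 1 = 0.005808, so r = 0.011617 = 1.162%.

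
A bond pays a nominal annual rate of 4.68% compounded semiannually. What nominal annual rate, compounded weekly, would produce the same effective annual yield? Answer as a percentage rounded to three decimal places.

4.628%

EAR = (1 + 0.0468/2)^2 − 1 = 0.047348.
Solve (1 + r/52)^52 = 1.047348: r/52 = 1.047348^(1/52) − 1 = 0.000890, so r = 0.046281 = 4.628%.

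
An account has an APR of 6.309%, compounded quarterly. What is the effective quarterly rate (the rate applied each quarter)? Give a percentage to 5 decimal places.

With a nominal annual rate compounded quarterly, the periodic rate is the nominal rate divided by 4.
i = 0.06309 / 4 = 0.0157725 = 1.57725%.

1.57725%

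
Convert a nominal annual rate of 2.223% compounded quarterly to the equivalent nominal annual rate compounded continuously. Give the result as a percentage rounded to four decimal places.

EAR = (1 + 0.02223/4)^4 − 1 = 0.022416.
Equivalent continuous rate: r = ln(1 + 0.022416) = 0.022168 = 2.2168%.

2.2168%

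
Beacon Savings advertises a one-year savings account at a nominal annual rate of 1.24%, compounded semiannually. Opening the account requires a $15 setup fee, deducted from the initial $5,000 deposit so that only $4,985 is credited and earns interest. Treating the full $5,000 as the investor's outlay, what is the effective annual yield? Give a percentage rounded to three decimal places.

0.940%

Value after one year: 4,985 × (1 + 0.0124/2)^2 = 4,985 × 1.012438 = $5,047.01.
Effective yield on the $5,000 outlay: 5,047.01 / 5,000 − 1 = 0.009401 = 0.940%.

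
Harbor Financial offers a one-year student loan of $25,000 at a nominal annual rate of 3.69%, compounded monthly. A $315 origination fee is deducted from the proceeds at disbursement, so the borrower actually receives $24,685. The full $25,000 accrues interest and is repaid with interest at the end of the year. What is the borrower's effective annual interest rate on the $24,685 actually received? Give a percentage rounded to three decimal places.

Amount owed after one year: 25,000 × (1 + 0.0369/12)^12 = 25,000 × 1.037531 = $25,938.26.
Effective rate on net proceeds: 25,938.26 / 24,685 − 1 = 0.050770 = 5.077%.

5.077%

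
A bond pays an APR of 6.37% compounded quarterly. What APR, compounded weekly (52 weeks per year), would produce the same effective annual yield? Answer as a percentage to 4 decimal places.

EAR = (1 + 0.0637/4)^4 − 1 = 0.065238.
Solve (1 + r/52)^52 = 1.065238: r/52 = 1.065238^(1/52) − 1 = 0.001216, so r = 0.063237 = 6.3237%.

6.3237%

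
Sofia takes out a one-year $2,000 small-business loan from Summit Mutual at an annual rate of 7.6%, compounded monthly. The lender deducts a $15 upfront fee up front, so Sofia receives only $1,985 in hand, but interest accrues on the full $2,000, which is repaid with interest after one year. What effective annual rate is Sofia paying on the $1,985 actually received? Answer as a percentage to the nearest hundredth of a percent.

Amount owed after one year: 2,000 × (1 + 0.076/12)^12 = 2,000 × 1.078704 = $2,157.41.
Effective rate on net proceeds: 2,157.41 / 1,985 − 1 = 0.086855 = 8.69%.

8.69%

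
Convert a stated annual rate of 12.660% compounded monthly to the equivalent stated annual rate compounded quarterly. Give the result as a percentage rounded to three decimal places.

EAR = (1 + 0.12660/12)^12 − 1 = 0.134211.
Solve (1 + r/4)^4 = 1.134211: r/4 = 1.134211^(1/4) − 1 = 0.031985, so r = 0.127940 = 12.794%.

12.794%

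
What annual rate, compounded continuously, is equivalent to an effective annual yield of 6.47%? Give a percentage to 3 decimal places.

Continuous: nominal r satisfies e^r − 1 = 0.0647.
r = ln(1 + 0.0647) = ln(1.0647) = 0.062693 = 6.269%.

6.269%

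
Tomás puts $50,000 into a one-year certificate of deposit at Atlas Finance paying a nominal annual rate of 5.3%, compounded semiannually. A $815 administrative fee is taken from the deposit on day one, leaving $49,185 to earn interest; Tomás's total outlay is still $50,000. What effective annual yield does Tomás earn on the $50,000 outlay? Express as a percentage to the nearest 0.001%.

Value after one year: 49,185 × (1 + 0.053/2)^2 = 49,185 × 1.053702 = $51,826.35.
Effective yield on the $50,000 outlay: 51,826.35 / 50,000 − 1 = 0.036527 = 3.653%.

3.653%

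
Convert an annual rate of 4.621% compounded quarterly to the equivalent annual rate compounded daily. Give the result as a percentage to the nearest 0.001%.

EAR = (1 + 0.04621/4)^4 − 1 = 0.047017.
Solve (1 + r/365)^365 = 1.047017: r/365 = 1.047017^(1/365) − 1 = 0.000126, so r = 0.045948 = 4.595%.

4.595%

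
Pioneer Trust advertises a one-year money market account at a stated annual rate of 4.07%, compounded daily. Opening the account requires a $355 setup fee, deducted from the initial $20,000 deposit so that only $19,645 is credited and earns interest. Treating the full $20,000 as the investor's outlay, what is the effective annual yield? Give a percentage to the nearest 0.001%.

Value after one year: 19,645 × (1 + 0.0407/365)^365 = 19,645 × 1.041537 = $20,461.00.
Effective yield on the $20,000 outlay: 20,461.00 / 20,000 − 1 = 0.023050 = 2.305%.

2.305%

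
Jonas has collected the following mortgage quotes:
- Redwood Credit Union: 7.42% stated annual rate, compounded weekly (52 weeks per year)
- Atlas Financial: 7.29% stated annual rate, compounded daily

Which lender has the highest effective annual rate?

Redwood Credit Union

Redwood Credit Union: (1 + 0.0742/52)^52 − 1 = 7.697%
Atlas Financial: (1 + 0.0729/365)^365 − 1 = 7.562%
The highest effective annual rate is Redwood Credit Union at 7.697%.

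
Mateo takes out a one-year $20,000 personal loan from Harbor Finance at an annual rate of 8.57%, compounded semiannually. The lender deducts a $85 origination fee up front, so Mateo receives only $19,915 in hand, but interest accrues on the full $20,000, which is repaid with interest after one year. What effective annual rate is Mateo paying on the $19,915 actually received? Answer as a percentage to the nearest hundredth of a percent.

9.22%

Amount owed after one year: 20,000 × (1 + 0.0857/2)^2 = 20,000 × 1.087536 = $21,750.72.
Effective rate on net proceeds: 21,750.72 / 19,915 − 1 = 0.092178 = 9.22%.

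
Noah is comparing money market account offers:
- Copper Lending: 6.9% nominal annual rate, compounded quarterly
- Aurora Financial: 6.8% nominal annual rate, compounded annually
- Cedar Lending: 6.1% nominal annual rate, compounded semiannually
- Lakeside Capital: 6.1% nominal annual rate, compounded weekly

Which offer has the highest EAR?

Copper Lending

Copper Lending: (1 + 0.069/4)^4 − 1 = 7.081%
Aurora Financial: compounded annually, EAR = 6.800%
Cedar Lending: (1 + 0.061/2)^2 − 1 = 6.193%
Lakeside Capital: (1 + 0.061/52)^52 − 1 = 6.286%
The highest effective annual rate is Copper Lending at 7.081%.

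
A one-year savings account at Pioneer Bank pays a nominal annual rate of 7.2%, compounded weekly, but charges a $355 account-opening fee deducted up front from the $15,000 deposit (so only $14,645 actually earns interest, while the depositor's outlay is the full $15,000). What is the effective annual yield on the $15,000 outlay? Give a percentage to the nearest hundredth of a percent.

4.92%

Value after one year: 14,645 × (1 + 0.072/52)^52 = 14,645 × 1.074602 = $15,737.54.
Effective yield on the $15,000 outlay: 15,737.54 / 15,000 − 1 = 0.049170 = 4.92%.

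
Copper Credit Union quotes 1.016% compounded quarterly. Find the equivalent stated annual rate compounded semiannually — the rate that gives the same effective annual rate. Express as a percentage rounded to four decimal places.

EAR = (1 + 0.01016/4)^4 − 1 = 0.010199.
Solve (1 + r/2)^2 = 1.010199: r/2 = 1.010199^(1/2) − 1 = 0.005086, so r = 0.010173 = 1.0173%.

1.0173%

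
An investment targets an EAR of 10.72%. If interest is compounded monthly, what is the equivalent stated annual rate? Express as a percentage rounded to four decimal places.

10.2268%

(1 + r/12)^12 − 1 = 0.1072, so 1 + r/12 = 1.1072^(1/12).
r/12 = 0.008522, so r = 0.102268 = 10.2268%.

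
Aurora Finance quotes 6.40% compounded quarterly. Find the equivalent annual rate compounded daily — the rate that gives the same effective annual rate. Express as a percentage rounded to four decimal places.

6.3499%

EAR = (1 + 0.0640/4)^4 − 1 = 0.065552.
Solve (1 + r/365)^365 = 1.065552: r/365 = 1.065552^(1/365) − 1 = 0.000174, so r = 0.063499 = 6.3499%.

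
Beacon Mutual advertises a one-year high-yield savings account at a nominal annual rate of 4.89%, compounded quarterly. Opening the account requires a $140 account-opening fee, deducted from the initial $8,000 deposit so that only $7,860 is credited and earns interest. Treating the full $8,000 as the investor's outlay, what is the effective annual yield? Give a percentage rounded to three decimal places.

Value after one year: 7,860 × (1 + 0.0489/4)^4 = 7,860 × 1.049804 = $8,251.46.
Effective yield on the $8,000 outlay: 8,251.46 / 8,000 − 1 = 0.031432 = 3.143%.

3.143%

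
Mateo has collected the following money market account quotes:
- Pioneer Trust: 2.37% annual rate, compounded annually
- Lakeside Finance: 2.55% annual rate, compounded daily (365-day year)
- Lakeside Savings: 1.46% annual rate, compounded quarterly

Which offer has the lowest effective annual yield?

Pioneer Trust: compounded annually, EAR = 2.370%
Lakeside Finance: (1 + 0.0255/365)^365 − 1 = 2.583%
Lakeside Savings: (1 + 0.0146/4)^4 − 1 = 1.468%
The lowest effective annual rate is Lakeside Savings at 1.468%.

Lakeside Savings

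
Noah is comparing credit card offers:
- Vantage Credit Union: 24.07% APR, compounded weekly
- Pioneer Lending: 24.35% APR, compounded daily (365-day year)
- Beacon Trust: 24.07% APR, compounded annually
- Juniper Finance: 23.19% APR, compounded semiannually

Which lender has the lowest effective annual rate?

Vantage Credit Union: (1 + 0.2407/52)^52 − 1 = 27.143%
Pioneer Lending: (1 + 0.2435/365)^365 − 1 = 27.560%
Beacon Trust: compounded annually, EAR = 24.070%
Juniper Finance: (1 + 0.2319/2)^2 − 1 = 24.534%
The lowest effective annual rate is Beacon Trust at 24.070%.

Beacon Trust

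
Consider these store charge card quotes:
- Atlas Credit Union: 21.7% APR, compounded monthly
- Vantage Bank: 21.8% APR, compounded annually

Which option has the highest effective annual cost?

Atlas Credit Union: (1 + 0.217/12)^12 − 1 = 23.994%
Vantage Bank: compounded annually, EAR = 21.800%
The highest effective annual rate is Atlas Credit Union at 23.994%.

Atlas Credit Union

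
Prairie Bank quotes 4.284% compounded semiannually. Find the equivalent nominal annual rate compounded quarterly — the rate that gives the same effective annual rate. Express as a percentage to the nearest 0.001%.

4.261%

EAR = (1 + 0.04284/2)^2 − 1 = 0.043299.
Solve (1 + r/4)^4 = 1.043299: r/4 = 1.043299^(1/4) − 1 = 0.010653, so r = 0.042613 = 4.261%.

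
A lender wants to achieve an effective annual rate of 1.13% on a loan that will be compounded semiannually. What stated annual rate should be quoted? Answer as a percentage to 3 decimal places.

1.127%

(1 + r/2)^2 − 1 = 0.0113, so 1 + r/2 = 1.0113^(1/2).
r/2 = 0.005634, so r = 0.011268 = 1.127%.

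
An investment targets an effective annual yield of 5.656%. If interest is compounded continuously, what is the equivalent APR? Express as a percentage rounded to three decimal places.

5.502%

Continuous: nominal r satisfies e^r − 1 = 0.05656.
r = ln(1 + 0.05656) = ln(1.05656) = 0.055018 = 5.502%.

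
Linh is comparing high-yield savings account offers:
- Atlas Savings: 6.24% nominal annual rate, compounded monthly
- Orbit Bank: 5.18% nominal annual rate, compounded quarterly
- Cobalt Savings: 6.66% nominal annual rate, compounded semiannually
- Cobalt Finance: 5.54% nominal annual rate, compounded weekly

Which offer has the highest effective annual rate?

Cobalt Savings

Atlas Savings: (1 + 0.0624/12)^12 − 1 = 6.422%
Orbit Bank: (1 + 0.0518/4)^4 − 1 = 5.281%
Cobalt Savings: (1 + 0.0666/2)^2 − 1 = 6.771%
Cobalt Finance: (1 + 0.0554/52)^52 − 1 = 5.693%
The highest effective annual rate is Cobalt Savings at 6.771%.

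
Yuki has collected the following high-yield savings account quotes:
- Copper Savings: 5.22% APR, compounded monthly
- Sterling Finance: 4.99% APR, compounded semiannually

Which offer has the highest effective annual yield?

Copper Savings

Copper Savings: (1 + 0.0522/12)^12 − 1 = 5.347%
Sterling Finance: (1 + 0.0499/2)^2 − 1 = 5.052%
The highest effective annual rate is Copper Savings at 5.347%.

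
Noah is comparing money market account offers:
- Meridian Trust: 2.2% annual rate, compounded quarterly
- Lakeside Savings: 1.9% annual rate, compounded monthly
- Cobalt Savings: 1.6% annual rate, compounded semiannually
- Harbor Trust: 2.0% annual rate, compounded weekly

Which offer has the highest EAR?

Meridian Trust

Meridian Trust: (1 + 0.022/4)^4 − 1 = 2.218%
Lakeside Savings: (1 + 0.019/12)^12 − 1 = 1.917%
Cobalt Savings: (1 + 0.016/2)^2 − 1 = 1.606%
Harbor Trust: (1 + 0.020/52)^52 − 1 = 2.020%
The highest effective annual rate is Meridian Trust at 2.218%.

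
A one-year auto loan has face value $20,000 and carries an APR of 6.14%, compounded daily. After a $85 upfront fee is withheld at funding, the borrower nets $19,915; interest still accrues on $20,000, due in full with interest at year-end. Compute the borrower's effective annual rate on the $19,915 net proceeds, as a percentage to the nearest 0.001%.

6.786%

Amount owed after one year: 20,000 × (1 + 0.0614/365)^365 = 20,000 × 1.063319 = $21,266.37.
Effective rate on net proceeds: 21,266.37 / 19,915 − 1 = 0.067857 = 6.786%.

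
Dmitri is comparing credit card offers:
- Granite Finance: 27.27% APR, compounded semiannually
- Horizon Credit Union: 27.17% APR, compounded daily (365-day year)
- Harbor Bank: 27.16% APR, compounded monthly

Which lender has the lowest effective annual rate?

Granite Finance

Granite Finance: (1 + 0.2727/2)^2 − 1 = 29.129%
Horizon Credit Union: (1 + 0.2717/365)^365 − 1 = 31.206%
Harbor Bank: (1 + 0.2716/12)^12 − 1 = 30.810%
The lowest effective annual rate is Granite Finance at 29.129%.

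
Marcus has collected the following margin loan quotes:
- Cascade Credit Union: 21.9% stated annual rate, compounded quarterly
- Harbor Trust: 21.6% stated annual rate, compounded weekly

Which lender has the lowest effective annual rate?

Cascade Credit Union

Cascade Credit Union: (1 + 0.219/4)^4 − 1 = 23.765%
Harbor Trust: (1 + 0.216/52)^52 − 1 = 24.055%
The lowest effective annual rate is Cascade Credit Union at 23.765%.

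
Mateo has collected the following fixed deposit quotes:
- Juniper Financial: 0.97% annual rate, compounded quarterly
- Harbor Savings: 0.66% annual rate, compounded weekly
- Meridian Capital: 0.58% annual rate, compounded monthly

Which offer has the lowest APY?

Meridian Capital

Juniper Financial: (1 + 0.0097/4)^4 − 1 = 0.974%
Harbor Savings: (1 + 0.0066/52)^52 − 1 = 0.662%
Meridian Capital: (1 + 0.0058/12)^12 − 1 = 0.582%
The lowest effective annual rate is Meridian Capital at 0.582%.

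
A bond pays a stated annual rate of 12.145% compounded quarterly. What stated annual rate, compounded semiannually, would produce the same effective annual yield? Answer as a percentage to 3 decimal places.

EAR = (1 + 0.12145/4)^4 − 1 = 0.127094.
Solve (1 + r/2)^2 = 1.127094: r/2 = 1.127094^(1/2) − 1 = 0.061647, so r = 0.123294 = 12.329%.

12.329%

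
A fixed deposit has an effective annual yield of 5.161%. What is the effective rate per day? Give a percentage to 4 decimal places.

0.0138%

The per-day rate i satisfies (1 + i)^365 = 1 + 0.05161.
i = 1.05161^(1/365) − 1 = 0.0001379 = 0.0138%.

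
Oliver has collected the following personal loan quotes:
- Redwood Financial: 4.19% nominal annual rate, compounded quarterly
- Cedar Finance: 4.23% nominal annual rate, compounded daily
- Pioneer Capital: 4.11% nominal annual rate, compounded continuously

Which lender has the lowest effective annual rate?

Pioneer Capital

Redwood Financial: (1 + 0.0419/4)^4 − 1 = 4.256%
Cedar Finance: (1 + 0.0423/365)^365 − 1 = 4.320%
Pioneer Capital: e^0.0411 − 1 = 4.196%
The lowest effective annual rate is Pioneer Capital at 4.196%.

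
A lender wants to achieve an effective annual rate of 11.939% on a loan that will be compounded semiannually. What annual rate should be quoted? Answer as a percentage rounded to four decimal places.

11.6025%

(1 + r/2)^2 − 1 = 0.11939, so 1 + r/2 = 1.11939^(1/2).
r/2 = 0.058012, so r = 0.116025 = 11.6025%.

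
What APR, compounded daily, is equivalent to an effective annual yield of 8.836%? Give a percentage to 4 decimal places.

(1 + r/365)^365 − 1 = 0.08836, so 1 + r/365 = 1.08836^(1/365).
r/365 = 0.000232, so r = 0.084682 = 8.4682%.

8.4682%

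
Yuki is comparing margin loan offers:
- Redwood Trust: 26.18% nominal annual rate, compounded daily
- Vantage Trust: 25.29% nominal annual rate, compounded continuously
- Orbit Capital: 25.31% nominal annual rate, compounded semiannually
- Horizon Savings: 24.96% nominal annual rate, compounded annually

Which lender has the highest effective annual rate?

Redwood Trust: (1 + 0.2618/365)^365 − 1 = 29.914%
Vantage Trust: e^0.2529 − 1 = 28.775%
Orbit Capital: (1 + 0.2531/2)^2 − 1 = 26.911%
Horizon Savings: compounded annually, EAR = 24.960%
The highest effective annual rate is Redwood Trust at 29.914%.

Redwood Trust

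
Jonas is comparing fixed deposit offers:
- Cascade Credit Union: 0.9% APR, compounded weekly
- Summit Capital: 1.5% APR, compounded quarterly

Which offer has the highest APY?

Cascade Credit Union: (1 + 0.009/52)^52 − 1 = 0.904%
Summit Capital: (1 + 0.015/4)^4 − 1 = 1.508%
The highest effective annual rate is Summit Capital at 1.508%.

Summit Capital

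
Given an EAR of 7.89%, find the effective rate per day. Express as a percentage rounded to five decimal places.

0.02081%

The per-day rate i satisfies (1 + i)^365 = 1 + 0.0789.
i = 1.0789^(1/365) − 1 = 0.0002081 = 0.02081%.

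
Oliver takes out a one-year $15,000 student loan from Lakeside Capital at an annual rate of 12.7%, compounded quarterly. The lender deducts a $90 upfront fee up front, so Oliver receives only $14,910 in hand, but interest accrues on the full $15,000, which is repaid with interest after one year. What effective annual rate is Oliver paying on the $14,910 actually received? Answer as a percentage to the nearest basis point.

14.00%

Amount owed after one year: 15,000 × (1 + 0.127/4)^4 = 15,000 × 1.133177 = $16,997.66.
Effective rate on net proceeds: 16,997.66 / 14,910 − 1 = 0.140018 = 14.00%.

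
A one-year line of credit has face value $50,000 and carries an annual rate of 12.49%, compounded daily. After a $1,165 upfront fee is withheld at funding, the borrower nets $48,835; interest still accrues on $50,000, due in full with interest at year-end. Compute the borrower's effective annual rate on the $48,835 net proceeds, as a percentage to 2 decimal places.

Amount owed after one year: 50,000 × (1 + 0.1249/365)^365 = 50,000 × 1.133011 = $56,650.55.
Effective rate on net proceeds: 56,650.55 / 48,835 − 1 = 0.160040 = 16.00%.

16.00%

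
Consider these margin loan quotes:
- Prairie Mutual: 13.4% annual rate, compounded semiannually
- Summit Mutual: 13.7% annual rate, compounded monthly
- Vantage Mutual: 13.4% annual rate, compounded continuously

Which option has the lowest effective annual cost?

Prairie Mutual: (1 + 0.134/2)^2 − 1 = 13.849%
Summit Mutual: (1 + 0.137/12)^12 − 1 = 14.594%
Vantage Mutual: e^0.134 − 1 = 14.339%
The lowest effective annual rate is Prairie Mutual at 13.849%.

Prairie Mutual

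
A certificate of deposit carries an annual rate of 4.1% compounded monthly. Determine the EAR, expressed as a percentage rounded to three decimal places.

4.178%

EAR = (1 + 0.041/12)^12 − 1.
= (1 + 0.003417)^12 − 1 = 1.041779 − 1 = 4.178%.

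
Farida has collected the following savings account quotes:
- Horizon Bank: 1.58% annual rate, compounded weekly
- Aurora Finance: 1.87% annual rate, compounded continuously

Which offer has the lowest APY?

Horizon Bank

Horizon Bank: (1 + 0.0158/52)^52 − 1 = 1.592%
Aurora Finance: e^0.0187 − 1 = 1.888%
The lowest effective annual rate is Horizon Bank at 1.592%.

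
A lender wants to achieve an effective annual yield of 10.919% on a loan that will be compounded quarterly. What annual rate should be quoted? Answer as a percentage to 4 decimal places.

(1 + r/4)^4 − 1 = 0.10919, so 1 + r/4 = 1.10919^(1/4).
r/4 = 0.026246, so r = 0.104984 = 10.4984%.

10.4984%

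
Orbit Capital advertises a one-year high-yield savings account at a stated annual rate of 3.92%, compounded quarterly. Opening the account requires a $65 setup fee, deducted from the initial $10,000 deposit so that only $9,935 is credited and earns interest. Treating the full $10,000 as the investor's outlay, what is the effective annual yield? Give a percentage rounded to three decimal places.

3.302%

Value after one year: 9,935 × (1 + 0.0392/4)^4 = 9,935 × 1.039780 = $10,330.21.
Effective yield on the $10,000 outlay: 10,330.21 / 10,000 − 1 = 0.033021 = 3.302%.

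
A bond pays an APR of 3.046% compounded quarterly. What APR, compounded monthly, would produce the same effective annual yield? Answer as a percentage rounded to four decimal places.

3.0383%

EAR = (1 + 0.03046/4)^4 − 1 = 0.030810.
Solve (1 + r/12)^12 = 1.030810: r/12 = 1.030810^(1/12) − 1 = 0.002532, so r = 0.030383 = 3.0383%.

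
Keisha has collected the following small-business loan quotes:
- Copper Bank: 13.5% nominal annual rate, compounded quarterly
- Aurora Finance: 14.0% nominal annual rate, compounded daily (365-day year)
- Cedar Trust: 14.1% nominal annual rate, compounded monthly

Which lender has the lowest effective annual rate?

Copper Bank

Copper Bank: (1 + 0.135/4)^4 − 1 = 14.199%
Aurora Finance: (1 + 0.140/365)^365 − 1 = 15.024%
Cedar Trust: (1 + 0.141/12)^12 − 1 = 15.048%
The lowest effective annual rate is Copper Bank at 14.199%.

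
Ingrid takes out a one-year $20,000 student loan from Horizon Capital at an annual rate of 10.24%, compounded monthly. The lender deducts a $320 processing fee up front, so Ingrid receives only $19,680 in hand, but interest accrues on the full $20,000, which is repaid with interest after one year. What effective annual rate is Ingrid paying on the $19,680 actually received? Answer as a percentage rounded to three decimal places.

Amount owed after one year: 20,000 × (1 + 0.1024/12)^12 = 20,000 × 1.107345 = $22,146.91.
Effective rate on net proceeds: 22,146.91 / 19,680 − 1 = 0.125351 = 12.535%.

12.535%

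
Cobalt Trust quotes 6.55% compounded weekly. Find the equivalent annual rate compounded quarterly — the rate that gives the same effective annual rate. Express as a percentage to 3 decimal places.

EAR = (1 + 0.0655/52)^52 − 1 = 0.067649.
Solve (1 + r/4)^4 = 1.067649: r/4 = 1.067649^(1/4) − 1 = 0.016499, so r = 0.065997 = 6.600%.

6.600%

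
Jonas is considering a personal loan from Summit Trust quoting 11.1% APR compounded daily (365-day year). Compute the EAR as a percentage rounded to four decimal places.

11.7376%

EAR = (1 + 0.111/365)^365 − 1.
= (1 + 0.000304)^365 − 1 = 1.117376 − 1 = 11.7376%.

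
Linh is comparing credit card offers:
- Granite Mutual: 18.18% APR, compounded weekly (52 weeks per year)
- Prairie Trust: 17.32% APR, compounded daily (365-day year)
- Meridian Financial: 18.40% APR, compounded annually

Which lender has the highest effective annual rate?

Granite Mutual: (1 + 0.1818/52)^52 − 1 = 19.899%
Prairie Trust: (1 + 0.1732/365)^365 − 1 = 18.906%
Meridian Financial: compounded annually, EAR = 18.400%
The highest effective annual rate is Granite Mutual at 19.899%.

Granite Mutual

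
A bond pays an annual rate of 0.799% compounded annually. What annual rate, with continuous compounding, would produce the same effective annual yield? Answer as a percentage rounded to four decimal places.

Compounded annually, EAR = nominal = 0.007990.
Equivalent continuous rate: r = ln(1 + 0.007990) = 0.007958 = 0.7958%.

0.7958%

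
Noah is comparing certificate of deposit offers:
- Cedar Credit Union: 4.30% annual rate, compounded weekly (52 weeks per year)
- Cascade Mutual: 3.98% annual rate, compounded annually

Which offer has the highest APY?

Cedar Credit Union: (1 + 0.0430/52)^52 − 1 = 4.392%
Cascade Mutual: compounded annually, EAR = 3.980%
The highest effective annual rate is Cedar Credit Union at 4.392%.

Cedar Credit Union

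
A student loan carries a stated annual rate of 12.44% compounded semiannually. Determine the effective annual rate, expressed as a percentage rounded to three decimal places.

12.827%

EAR = (1 + 0.1244/2)^2 − 1.
= (1 + 0.062200)^2 − 1 = 1.128269 − 1 = 12.827%.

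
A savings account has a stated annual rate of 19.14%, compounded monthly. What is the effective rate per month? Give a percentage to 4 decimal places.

With a nominal annual rate compounded monthly, the periodic rate is the nominal rate divided by 12.
i = 0.1914 / 12 = 0.0159500 = 1.5950%.

1.5950%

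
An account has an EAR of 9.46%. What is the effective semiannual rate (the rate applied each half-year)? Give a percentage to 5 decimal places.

4.62313%

The per-half-year rate i satisfies (1 + i)^2 = 1 + 0.0946.
i = 1.0946^(1/2) − 1 = 0.0462313 = 4.62313%.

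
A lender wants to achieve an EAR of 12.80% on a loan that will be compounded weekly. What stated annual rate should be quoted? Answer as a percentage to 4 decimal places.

12.0586%

(1 + r/52)^52 − 1 = 0.1280, so 1 + r/52 = 1.1280^(1/52).
r/52 = 0.002319, so r = 0.120586 = 12.0586%.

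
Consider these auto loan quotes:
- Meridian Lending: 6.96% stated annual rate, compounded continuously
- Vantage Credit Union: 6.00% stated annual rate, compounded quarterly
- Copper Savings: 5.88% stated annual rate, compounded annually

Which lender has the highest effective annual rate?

Meridian Lending: e^0.0696 − 1 = 7.208%
Vantage Credit Union: (1 + 0.0600/4)^4 − 1 = 6.136%
Copper Savings: compounded annually, EAR = 5.880%
The highest effective annual rate is Meridian Lending at 7.208%.

Meridian Lending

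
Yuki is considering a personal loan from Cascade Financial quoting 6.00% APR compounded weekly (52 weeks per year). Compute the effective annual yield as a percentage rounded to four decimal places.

EAR = (1 + 0.0600/52)^52 − 1.
= (1 + 0.001154)^52 − 1 = 1.061800 − 1 = 6.1800%.

6.1800%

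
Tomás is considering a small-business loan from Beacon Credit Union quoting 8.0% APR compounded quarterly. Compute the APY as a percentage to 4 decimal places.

EAR = (1 + 0.080/4)^4 − 1.
= 1.082432 − 1 = 8.2432%.

8.2432%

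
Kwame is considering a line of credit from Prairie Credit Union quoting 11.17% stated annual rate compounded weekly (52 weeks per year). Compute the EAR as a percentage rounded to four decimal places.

EAR = (1 + 0.1117/52)^52 − 1.
= (1 + 0.002148)^52 − 1 = 1.118043 − 1 = 11.8043%.

11.8043%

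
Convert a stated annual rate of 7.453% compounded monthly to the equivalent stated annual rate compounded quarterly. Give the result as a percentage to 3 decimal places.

EAR = (1 + 0.07453/12)^12 − 1 = 0.077129.
Solve (1 + r/4)^4 = 1.077129: r/4 = 1.077129^(1/4) − 1 = 0.018748, so r = 0.074994 = 7.499%.

7.499%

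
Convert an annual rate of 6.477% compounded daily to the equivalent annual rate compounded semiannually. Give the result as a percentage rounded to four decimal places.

6.5824%

EAR = (1 + 0.06477/365)^365 − 1 = 0.066907.
Solve (1 + r/2)^2 = 1.066907: r/2 = 1.066907^(1/2) − 1 = 0.032912, so r = 0.065824 = 6.5824%.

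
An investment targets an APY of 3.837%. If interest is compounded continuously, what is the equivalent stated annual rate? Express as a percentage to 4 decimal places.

Continuous: nominal r satisfies e^r − 1 = 0.03837.
r = ln(1 + 0.03837) = ln(1.03837) = 0.037652 = 3.7652%.

3.7652%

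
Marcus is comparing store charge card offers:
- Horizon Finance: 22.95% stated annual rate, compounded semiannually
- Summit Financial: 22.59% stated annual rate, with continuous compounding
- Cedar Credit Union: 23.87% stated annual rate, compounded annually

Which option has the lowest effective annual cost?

Cedar Credit Union

Horizon Finance: (1 + 0.2295/2)^2 − 1 = 24.267%
Summit Financial: e^0.2259 − 1 = 25.345%
Cedar Credit Union: compounded annually, EAR = 23.870%
The lowest effective annual rate is Cedar Credit Union at 23.870%.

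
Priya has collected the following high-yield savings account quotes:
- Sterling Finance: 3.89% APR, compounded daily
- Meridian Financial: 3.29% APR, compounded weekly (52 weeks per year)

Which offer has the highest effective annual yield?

Sterling Finance

Sterling Finance: (1 + 0.0389/365)^365 − 1 = 3.966%
Meridian Financial: (1 + 0.0329/52)^52 − 1 = 3.344%
The highest effective annual rate is Sterling Finance at 3.966%.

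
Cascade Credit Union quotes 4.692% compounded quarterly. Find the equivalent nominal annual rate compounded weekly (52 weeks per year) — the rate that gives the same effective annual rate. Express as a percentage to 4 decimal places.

EAR = (1 + 0.04692/4)^4 − 1 = 0.047752.
Solve (1 + r/52)^52 = 1.047752: r/52 = 1.047752^(1/52) − 1 = 0.000897, so r = 0.046668 = 4.6668%.

4.6668%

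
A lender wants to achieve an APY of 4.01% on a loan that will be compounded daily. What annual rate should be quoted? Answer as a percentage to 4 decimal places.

3.9319%

(1 + r/365)^365 − 1 = 0.0401, so 1 + r/365 = 1.0401^(1/365).
r/365 = 0.000108, so r = 0.039319 = 3.9319%.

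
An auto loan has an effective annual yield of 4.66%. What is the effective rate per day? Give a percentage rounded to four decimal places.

The per-day rate i satisfies (1 + i)^365 = 1 + 0.0466.
i = 1.0466^(1/365) − 1 = 0.0001248 = 0.0125%.

0.0125%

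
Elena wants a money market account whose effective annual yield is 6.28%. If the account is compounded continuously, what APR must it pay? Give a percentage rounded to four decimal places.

Continuous: nominal r satisfies e^r − 1 = 0.0628.
r = ln(1 + 0.0628) = ln(1.0628) = 0.060907 = 6.0907%.

6.0907%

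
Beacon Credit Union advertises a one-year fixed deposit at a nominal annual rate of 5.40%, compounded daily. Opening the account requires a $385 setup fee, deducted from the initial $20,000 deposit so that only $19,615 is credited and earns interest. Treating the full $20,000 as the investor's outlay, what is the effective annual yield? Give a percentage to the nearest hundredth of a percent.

Value after one year: 19,615 × (1 + 0.0540/365)^365 = 19,615 × 1.055480 = $20,703.25.
Effective yield on the $20,000 outlay: 20,703.25 / 20,000 − 1 = 0.035162 = 3.52%.

3.52%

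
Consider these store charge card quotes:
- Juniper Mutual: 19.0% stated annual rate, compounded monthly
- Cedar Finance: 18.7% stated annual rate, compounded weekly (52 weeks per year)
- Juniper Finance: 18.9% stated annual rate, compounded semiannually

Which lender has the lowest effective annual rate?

Juniper Finance

Juniper Mutual: (1 + 0.190/12)^12 − 1 = 20.745%
Cedar Finance: (1 + 0.187/52)^52 − 1 = 20.522%
Juniper Finance: (1 + 0.189/2)^2 − 1 = 19.793%
The lowest effective annual rate is Juniper Finance at 19.793%.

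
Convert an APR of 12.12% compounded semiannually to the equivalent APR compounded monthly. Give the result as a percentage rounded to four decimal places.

EAR = (1 + 0.1212/2)^2 − 1 = 0.124872.
Solve (1 + r/12)^12 = 1.124872: r/12 = 1.124872^(1/12) − 1 = 0.009854, so r = 0.118248 = 11.8248%.

11.8248%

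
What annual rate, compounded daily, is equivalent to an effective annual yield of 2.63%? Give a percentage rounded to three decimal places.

(1 + r/365)^365 − 1 = 0.0263, so 1 + r/365 = 1.0263^(1/365).
r/365 = 0.000071, so r = 0.025961 = 2.596%.

2.596%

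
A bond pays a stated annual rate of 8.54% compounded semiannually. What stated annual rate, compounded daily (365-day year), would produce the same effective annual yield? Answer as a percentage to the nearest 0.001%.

EAR = (1 + 0.0854/2)^2 − 1 = 0.087223.
Solve (1 + r/365)^365 = 1.087223: r/365 = 1.087223^(1/365) − 1 = 0.000229, so r = 0.083637 = 8.364%.

8.364%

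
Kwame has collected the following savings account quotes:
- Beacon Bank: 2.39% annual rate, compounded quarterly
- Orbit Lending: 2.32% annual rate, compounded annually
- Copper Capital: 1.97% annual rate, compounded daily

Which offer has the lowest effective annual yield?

Copper Capital

Beacon Bank: (1 + 0.0239/4)^4 − 1 = 2.412%
Orbit Lending: compounded annually, EAR = 2.320%
Copper Capital: (1 + 0.0197/365)^365 − 1 = 1.989%
The lowest effective annual rate is Copper Capital at 1.989%.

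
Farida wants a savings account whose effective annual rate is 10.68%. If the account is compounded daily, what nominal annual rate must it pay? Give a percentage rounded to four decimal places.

10.1487%

(1 + r/365)^365 − 1 = 0.1068, so 1 + r/365 = 1.1068^(1/365).
r/365 = 0.000278, so r = 0.101487 = 10.1487%.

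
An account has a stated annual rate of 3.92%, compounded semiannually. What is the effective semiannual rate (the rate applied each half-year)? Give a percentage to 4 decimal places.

1.9600%

With a nominal annual rate compounded semiannually, the periodic rate is the nominal rate divided by 2.
i = 0.0392 / 2 = 0.0196000 = 1.9600%.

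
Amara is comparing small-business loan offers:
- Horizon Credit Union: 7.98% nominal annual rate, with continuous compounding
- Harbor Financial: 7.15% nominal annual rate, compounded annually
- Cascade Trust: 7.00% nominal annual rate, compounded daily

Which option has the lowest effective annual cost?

Harbor Financial

Horizon Credit Union: e^0.0798 − 1 = 8.307%
Harbor Financial: compounded annually, EAR = 7.150%
Cascade Trust: (1 + 0.0700/365)^365 − 1 = 7.250%
The lowest effective annual rate is Harbor Financial at 7.150%.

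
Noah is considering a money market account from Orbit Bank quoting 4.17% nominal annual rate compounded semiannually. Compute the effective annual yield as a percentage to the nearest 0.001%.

EAR = (1 + 0.0417/2)^2 − 1.
= 1.042135 − 1 = 4.213%.

4.213%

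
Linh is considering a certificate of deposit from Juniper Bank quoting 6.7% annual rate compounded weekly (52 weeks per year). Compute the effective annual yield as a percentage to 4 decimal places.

EAR = (1 + 0.067/52)^52 − 1.
= (1 + 0.001288)^52 − 1 = 1.069249 − 1 = 6.9249%.

6.9249%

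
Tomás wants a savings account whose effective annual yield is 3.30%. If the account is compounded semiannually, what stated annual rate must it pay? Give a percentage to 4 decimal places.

3.2732%

(1 + r/2)^2 − 1 = 0.0330, so 1 + r/2 = 1.0330^(1/2).
r/2 = 0.016366, so r = 0.032732 = 3.2732%.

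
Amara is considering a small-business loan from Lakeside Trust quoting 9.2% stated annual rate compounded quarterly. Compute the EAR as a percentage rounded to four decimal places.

9.5223%

EAR = (1 + 0.092/4)^4 − 1.
= (1 + 0.023000)^4 − 1 = 1.095223 − 1 = 9.5223%.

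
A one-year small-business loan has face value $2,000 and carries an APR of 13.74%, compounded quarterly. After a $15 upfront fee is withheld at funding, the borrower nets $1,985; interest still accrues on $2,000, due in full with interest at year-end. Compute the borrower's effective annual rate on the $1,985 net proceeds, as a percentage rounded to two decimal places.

15.33%

Amount owed after one year: 2,000 × (1 + 0.1374/4)^4 = 2,000 × 1.144643 = $2,289.29.
Effective rate on net proceeds: 2,289.29 / 1,985 − 1 = 0.153293 = 15.33%.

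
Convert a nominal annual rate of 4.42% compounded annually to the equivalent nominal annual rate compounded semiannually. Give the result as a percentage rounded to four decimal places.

4.3722%

Compounded annually, EAR = nominal = 0.044200.
Solve (1 + r/2)^2 = 1.044200: r/2 = 1.044200^(1/2) − 1 = 0.021861, so r = 0.043722 = 4.3722%.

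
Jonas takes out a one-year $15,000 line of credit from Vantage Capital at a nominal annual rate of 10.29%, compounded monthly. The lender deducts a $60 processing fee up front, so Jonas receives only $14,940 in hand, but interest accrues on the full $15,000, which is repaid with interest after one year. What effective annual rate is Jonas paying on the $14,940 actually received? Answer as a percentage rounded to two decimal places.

Amount owed after one year: 15,000 × (1 + 0.1029/12)^12 = 15,000 × 1.107894 = $16,618.42.
Effective rate on net proceeds: 16,618.42 / 14,940 − 1 = 0.112344 = 11.23%.

11.23%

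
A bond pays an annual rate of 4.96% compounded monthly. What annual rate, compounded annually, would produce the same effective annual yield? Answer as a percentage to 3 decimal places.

5.074%

EAR = (1 + 0.0496/12)^12 − 1 = 0.050743.
Compounded annually, the equivalent nominal rate is the EAR itself: 5.074%.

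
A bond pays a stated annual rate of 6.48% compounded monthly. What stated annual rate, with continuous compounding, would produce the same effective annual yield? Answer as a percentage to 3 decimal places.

6.463%

EAR = (1 + 0.0648/12)^12 − 1 = 0.066760.
Equivalent continuous rate: r = ln(1 + 0.066760) = 0.064626 = 6.463%.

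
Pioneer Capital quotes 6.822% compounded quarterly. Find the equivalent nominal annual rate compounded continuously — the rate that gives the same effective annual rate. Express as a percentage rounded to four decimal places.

EAR = (1 + 0.06822/4)^4 − 1 = 0.069985.
Equivalent continuous rate: r = ln(1 + 0.069985) = 0.067645 = 6.7645%.

6.7645%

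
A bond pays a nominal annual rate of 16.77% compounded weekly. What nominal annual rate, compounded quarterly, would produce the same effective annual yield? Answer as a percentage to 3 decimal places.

17.098%

EAR = (1 + 0.1677/52)^52 − 1 = 0.182263.
Solve (1 + r/4)^4 = 1.182263: r/4 = 1.182263^(1/4) − 1 = 0.042746, so r = 0.170984 = 17.098%.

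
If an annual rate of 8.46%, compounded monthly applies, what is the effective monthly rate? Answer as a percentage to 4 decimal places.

0.7050%

With a nominal annual rate compounded monthly, the periodic rate is the nominal rate divided by 12.
i = 0.0846 / 12 = 0.0070500 = 0.7050%.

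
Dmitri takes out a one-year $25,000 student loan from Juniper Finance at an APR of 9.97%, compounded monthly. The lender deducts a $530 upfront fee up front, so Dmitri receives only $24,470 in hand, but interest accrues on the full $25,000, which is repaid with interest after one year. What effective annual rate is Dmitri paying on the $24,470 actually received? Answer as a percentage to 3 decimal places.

Amount owed after one year: 25,000 × (1 + 0.0997/12)^12 = 25,000 × 1.104384 = $27,609.61.
Effective rate on net proceeds: 27,609.61 / 24,470 − 1 = 0.128304 = 12.830%.

12.830%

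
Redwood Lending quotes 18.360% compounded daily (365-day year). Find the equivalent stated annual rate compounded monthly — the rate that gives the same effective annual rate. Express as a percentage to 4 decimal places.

18.4965%

EAR = (1 + 0.18360/365)^365 − 1 = 0.201480.
Solve (1 + r/12)^12 = 1.201480: r/12 = 1.201480^(1/12) − 1 = 0.015414, so r = 0.184965 = 18.4965%.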